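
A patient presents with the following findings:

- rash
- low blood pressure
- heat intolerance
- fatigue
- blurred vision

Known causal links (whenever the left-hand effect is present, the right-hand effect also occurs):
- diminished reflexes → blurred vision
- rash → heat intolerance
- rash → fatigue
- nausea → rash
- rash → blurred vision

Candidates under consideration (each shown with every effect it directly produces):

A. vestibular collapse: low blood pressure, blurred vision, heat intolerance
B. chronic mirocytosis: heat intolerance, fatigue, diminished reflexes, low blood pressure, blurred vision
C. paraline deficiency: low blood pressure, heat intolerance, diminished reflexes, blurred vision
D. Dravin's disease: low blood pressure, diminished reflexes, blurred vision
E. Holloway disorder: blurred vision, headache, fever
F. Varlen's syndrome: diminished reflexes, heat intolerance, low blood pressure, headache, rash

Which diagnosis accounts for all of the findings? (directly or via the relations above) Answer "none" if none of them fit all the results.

F

Checking each candidate against the observations:
(A) vestibular collapse — does not account for rash, fatigue
(B) chronic mirocytosis — rash NO; low blood pressure yes; heat intolerance yes; fatigue yes; blurred vision yes
(C) paraline deficiency — rash NO; low blood pressure yes; heat intolerance yes; fatigue NO; blurred vision yes
(D) Dravin's disease — rash NO; low blood pressure yes; heat intolerance NO; fatigue NO; blurred vision yes
(E) Holloway disorder — does not account for rash, low blood pressure, heat intolerance, fatigue
(F) Varlen's syndrome — rash yes; low blood pressure yes; heat intolerance yes; fatigue yes (through rash → fatigue); blurred vision yes (through rash → blurred vision)
(F) is the only candidate with no mismatches.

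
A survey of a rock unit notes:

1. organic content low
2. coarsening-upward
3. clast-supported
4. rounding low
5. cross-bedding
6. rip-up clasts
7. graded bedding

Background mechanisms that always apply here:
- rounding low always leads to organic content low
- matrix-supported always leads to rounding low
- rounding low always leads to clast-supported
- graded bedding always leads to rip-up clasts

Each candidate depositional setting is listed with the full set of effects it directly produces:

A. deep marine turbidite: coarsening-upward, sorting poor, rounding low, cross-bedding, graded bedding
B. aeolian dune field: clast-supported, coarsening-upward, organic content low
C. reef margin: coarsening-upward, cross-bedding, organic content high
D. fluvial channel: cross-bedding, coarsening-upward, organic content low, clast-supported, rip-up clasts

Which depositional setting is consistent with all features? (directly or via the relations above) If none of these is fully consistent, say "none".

A

Testing each hypothesis:
(A) deep marine turbidite — accounts for every observation (organic content low through rounding low → organic content low)
(B) aeolian dune field — organic content low match; coarsening-upward match; clast-supported match; rounding low miss; cross-bedding miss; rip-up clasts miss; graded bedding miss
(C) reef margin — organic content low miss; coarsening-upward match; clast-supported miss; rounding low miss; cross-bedding match; rip-up clasts miss; graded bedding miss
(D) fluvial channel — organic content low match; coarsening-upward match; clast-supported match; rounding low miss; cross-bedding match; rip-up clasts match; graded bedding miss
Only (A) is consistent with every observation.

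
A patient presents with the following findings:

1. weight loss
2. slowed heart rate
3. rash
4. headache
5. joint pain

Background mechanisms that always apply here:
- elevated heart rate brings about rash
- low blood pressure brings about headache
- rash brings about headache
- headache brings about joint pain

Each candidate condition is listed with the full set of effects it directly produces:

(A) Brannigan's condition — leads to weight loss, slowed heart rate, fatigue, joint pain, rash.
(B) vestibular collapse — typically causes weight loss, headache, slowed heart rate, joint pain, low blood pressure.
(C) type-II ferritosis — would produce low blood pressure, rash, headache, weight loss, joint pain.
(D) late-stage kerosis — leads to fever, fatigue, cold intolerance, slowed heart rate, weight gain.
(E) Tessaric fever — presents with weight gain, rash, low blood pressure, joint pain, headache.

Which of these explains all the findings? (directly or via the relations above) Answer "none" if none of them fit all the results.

A

Checking each candidate against the observations:
(A) Brannigan's condition — accounts for every observation (headache via rash → headache)
(B) vestibular collapse — does not account for rash
(C) type-II ferritosis — weight loss yes; slowed heart rate NO; rash yes; headache yes; joint pain yes
(D) late-stage kerosis — weight loss NO; slowed heart rate yes; rash NO; headache NO; joint pain NO
(E) Tessaric fever — weight loss NO; slowed heart rate NO; rash yes; headache yes; joint pain yes
(A) alone accounts for all the evidence.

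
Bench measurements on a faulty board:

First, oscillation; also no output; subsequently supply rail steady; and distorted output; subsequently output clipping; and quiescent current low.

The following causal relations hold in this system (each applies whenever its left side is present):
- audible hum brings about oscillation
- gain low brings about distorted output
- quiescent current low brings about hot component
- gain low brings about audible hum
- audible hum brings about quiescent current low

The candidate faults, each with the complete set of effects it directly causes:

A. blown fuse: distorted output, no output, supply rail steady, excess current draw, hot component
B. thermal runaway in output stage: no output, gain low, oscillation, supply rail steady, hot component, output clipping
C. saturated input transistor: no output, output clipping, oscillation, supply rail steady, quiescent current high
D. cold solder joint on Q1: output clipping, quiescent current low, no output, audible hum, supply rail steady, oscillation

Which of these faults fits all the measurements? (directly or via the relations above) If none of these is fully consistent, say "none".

Per-candidate check:
(A) blown fuse — does not account for oscillation, output clipping, quiescent current low
(B) thermal runaway in output stage — oscillation +; no output +; supply rail steady +; distorted output + (by gain low → distorted output); output clipping +; quiescent current low + (by gain low → audible hum → quiescent current low)
(C) saturated input transistor — oscillation +; no output +; supply rail steady +; distorted output -; output clipping +; quiescent current low -
(D) cold solder joint on Q1 — oscillation +; no output +; supply rail steady +; distorted output -; output clipping +; quiescent current low +
Only (B) is consistent with every observation.

B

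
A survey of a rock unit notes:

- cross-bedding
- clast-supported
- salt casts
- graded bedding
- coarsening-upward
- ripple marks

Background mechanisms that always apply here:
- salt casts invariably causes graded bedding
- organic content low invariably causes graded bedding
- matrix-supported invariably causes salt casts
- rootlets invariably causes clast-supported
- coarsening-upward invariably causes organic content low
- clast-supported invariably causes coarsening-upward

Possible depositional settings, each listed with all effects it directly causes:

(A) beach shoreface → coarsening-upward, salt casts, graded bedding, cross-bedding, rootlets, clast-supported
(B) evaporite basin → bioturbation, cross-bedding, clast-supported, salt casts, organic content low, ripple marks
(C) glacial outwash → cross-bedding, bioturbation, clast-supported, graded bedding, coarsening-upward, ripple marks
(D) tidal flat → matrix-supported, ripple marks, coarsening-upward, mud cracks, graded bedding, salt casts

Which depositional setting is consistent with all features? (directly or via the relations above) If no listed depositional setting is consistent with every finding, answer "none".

B

Testing each hypothesis:
(A) beach shoreface — does not account for ripple marks
(B) evaporite basin — cross-bedding match; clast-supported match; salt casts match; graded bedding match (via organic content low → graded bedding); coarsening-upward match (via clast-supported → coarsening-upward); ripple marks match
(C) glacial outwash — cross-bedding match; clast-supported match; salt casts miss; graded bedding match; coarsening-upward match; ripple marks match
(D) tidal flat — cross-bedding miss; clast-supported miss; salt casts match; graded bedding match; coarsening-upward match; ripple marks match
Only (B) is consistent with every observation.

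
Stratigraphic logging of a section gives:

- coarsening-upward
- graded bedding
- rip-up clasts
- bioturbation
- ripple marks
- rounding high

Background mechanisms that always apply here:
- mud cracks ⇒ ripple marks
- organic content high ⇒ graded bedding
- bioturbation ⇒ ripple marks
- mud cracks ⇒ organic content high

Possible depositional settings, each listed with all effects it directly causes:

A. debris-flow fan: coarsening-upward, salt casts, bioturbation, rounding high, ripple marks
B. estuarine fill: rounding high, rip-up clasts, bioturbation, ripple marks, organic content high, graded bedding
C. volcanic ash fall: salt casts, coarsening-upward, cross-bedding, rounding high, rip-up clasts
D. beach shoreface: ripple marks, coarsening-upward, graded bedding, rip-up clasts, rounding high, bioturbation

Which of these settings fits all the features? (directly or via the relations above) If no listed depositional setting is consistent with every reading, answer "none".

For each candidate, compare predicted effects to what was observed:
(A) debris-flow fan — coarsening-upward +; graded bedding -; rip-up clasts -; bioturbation +; ripple marks +; rounding high +
(B) estuarine fill — coarsening-upward -; graded bedding +; rip-up clasts +; bioturbation +; ripple marks +; rounding high +
(C) volcanic ash fall — coarsening-upward +; graded bedding -; rip-up clasts +; bioturbation -; ripple marks -; rounding high +
(D) beach shoreface — accounts for every observation
Only (D) is consistent with every observation.

D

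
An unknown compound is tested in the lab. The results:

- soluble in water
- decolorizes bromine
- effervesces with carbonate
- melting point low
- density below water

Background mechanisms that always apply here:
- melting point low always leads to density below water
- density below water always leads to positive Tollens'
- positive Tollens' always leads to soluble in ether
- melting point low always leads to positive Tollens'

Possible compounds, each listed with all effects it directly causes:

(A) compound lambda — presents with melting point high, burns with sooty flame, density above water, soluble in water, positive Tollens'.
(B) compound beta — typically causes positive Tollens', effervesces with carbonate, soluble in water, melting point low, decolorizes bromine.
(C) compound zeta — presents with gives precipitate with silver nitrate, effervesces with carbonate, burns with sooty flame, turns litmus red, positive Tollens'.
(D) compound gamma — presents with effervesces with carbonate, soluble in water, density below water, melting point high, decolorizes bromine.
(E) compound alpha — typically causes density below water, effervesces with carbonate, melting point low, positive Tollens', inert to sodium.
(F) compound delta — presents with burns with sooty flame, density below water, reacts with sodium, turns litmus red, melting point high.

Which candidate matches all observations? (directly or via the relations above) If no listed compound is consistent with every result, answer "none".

For each candidate, compare predicted effects to what was observed:
(A) compound lambda — fails on decolorizes bromine, effervesces with carbonate, melting point low, density below water (predicts melting point high, not melting point low; predicts density above water, not density below water)
(B) compound beta — soluble in water yes; decolorizes bromine yes; effervesces with carbonate yes; melting point low yes; density below water yes (by melting point low → density below water)
(C) compound zeta — soluble in water NO; decolorizes bromine NO; effervesces with carbonate yes; melting point low NO; density below water NO
(D) compound gamma — fails on melting point low (predicts melting point high, not melting point low)
(E) compound alpha — soluble in water NO; decolorizes bromine NO; effervesces with carbonate yes; melting point low yes; density below water yes
(F) compound delta — soluble in water NO; decolorizes bromine NO; effervesces with carbonate NO; melting point low NO; density below water yes
(B) alone accounts for all the evidence.

B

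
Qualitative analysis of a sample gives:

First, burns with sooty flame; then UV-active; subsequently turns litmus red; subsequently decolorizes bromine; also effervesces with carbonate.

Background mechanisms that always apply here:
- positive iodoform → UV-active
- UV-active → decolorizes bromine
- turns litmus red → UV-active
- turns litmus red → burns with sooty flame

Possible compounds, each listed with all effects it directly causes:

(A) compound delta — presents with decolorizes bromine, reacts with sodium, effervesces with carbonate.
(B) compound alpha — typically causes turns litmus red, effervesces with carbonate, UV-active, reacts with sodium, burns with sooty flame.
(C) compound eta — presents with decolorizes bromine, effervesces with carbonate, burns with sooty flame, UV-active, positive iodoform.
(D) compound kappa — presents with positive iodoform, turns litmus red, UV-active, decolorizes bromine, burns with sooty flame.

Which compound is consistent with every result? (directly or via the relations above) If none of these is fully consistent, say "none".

Checking each candidate against the observations:
(A) compound delta — does not account for burns with sooty flame, UV-active, turns litmus red
(B) compound alpha — accounts for every observation (decolorizes bromine by UV-active → decolorizes bromine)
(C) compound eta — burns with sooty flame yes; UV-active yes; turns litmus red NO; decolorizes bromine yes; effervesces with carbonate yes
(D) compound kappa — does not account for effervesces with carbonate
Only (B) is consistent with every observation.

B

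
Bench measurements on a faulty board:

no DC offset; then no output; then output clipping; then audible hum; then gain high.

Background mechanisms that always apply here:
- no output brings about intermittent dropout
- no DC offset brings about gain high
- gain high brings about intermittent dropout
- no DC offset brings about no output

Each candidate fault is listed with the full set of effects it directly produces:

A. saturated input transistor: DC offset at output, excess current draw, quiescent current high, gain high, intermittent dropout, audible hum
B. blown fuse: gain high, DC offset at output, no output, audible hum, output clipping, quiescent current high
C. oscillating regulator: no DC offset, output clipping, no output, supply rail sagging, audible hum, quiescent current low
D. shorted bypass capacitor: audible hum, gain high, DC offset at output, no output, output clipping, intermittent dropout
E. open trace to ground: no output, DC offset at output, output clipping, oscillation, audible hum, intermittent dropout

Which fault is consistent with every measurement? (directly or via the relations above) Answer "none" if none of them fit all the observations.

Checking each candidate against the observations:
(A) saturated input transistor — fails on no DC offset, no output, output clipping (predicts DC offset at output, not no DC offset)
(B) blown fuse — no DC offset NO; no output yes; output clipping yes; audible hum yes; gain high yes
(C) oscillating regulator — no DC offset yes; no output yes; output clipping yes; audible hum yes; gain high yes (through no DC offset → gain high)
(D) shorted bypass capacitor — no DC offset NO; no output yes; output clipping yes; audible hum yes; gain high yes
(E) open trace to ground — no DC offset NO; no output yes; output clipping yes; audible hum yes; gain high NO
Only (C) is consistent with every observation.

C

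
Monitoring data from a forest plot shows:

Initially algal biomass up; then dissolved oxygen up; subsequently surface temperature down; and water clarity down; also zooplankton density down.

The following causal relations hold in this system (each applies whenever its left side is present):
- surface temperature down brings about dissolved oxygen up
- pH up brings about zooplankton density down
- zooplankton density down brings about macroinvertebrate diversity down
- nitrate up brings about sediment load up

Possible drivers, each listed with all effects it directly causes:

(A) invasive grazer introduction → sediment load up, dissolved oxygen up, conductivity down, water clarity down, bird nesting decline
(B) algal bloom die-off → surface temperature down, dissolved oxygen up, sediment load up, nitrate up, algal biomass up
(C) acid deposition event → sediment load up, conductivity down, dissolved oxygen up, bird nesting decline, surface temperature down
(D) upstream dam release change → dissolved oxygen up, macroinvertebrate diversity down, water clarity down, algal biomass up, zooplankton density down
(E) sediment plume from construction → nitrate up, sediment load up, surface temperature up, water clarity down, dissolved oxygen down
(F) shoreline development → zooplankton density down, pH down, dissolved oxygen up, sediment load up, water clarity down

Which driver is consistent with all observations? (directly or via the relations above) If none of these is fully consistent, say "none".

Checking each candidate against the observations:
(A) invasive grazer introduction — algal biomass up NO; dissolved oxygen up yes; surface temperature down NO; water clarity down yes; zooplankton density down NO
(B) algal bloom die-off — algal biomass up yes; dissolved oxygen up yes; surface temperature down yes; water clarity down NO; zooplankton density down NO
(C) acid deposition event — algal biomass up NO; dissolved oxygen up yes; surface temperature down yes; water clarity down NO; zooplankton density down NO
(D) upstream dam release change — does not account for surface temperature down
(E) sediment plume from construction — algal biomass up NO; dissolved oxygen up NO; surface temperature down NO; water clarity down yes; zooplankton density down NO
(F) shoreline development — algal biomass up NO; dissolved oxygen up yes; surface temperature down NO; water clarity down yes; zooplankton density down yes
None of the listed candidates fits everything.

none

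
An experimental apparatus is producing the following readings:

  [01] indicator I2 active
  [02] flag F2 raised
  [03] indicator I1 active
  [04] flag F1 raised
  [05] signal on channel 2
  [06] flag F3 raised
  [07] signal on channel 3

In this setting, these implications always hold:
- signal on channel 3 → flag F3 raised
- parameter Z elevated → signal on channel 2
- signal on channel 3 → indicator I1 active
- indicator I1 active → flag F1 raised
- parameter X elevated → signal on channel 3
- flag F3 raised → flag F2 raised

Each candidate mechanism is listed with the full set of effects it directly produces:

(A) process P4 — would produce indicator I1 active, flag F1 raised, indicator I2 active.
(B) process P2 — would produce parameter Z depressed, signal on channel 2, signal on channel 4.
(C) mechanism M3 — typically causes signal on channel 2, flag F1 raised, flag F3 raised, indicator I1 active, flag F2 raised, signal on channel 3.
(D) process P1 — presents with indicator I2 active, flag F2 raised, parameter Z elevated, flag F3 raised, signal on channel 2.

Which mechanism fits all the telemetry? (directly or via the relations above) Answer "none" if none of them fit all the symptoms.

none

For each candidate, compare predicted effects to what was observed:
(A) process P4 — does not account for flag F2 raised, signal on channel 2, flag F3 raised, signal on channel 3
(B) process P2 — does not account for indicator I2 active, flag F2 raised, indicator I1 active, flag F1 raised, flag F3 raised, signal on channel 3
(C) mechanism M3 — indicator I2 active miss; flag F2 raised match; indicator I1 active match; flag F1 raised match; signal on channel 2 match; flag F3 raised match; signal on channel 3 match
(D) process P1 — does not account for indicator I1 active, flag F1 raised, signal on channel 3
None of the listed candidates fits everything.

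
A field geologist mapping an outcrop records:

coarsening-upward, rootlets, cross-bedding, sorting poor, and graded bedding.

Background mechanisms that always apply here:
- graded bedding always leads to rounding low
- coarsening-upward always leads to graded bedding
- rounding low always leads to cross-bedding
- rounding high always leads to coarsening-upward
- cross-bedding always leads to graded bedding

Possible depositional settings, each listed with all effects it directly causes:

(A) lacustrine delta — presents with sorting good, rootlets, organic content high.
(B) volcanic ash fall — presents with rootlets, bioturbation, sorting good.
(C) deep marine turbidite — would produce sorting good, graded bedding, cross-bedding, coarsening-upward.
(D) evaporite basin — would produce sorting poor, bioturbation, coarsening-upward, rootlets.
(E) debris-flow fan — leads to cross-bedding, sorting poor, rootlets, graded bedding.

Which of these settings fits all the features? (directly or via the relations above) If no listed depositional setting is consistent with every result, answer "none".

Per-candidate check:
(A) lacustrine delta — fails on coarsening-upward, cross-bedding, sorting poor, graded bedding (predicts sorting good, not sorting poor)
(B) volcanic ash fall — coarsening-upward ✗; rootlets ✓; cross-bedding ✗; sorting poor ✗; graded bedding ✗
(C) deep marine turbidite — coarsening-upward ✓; rootlets ✗; cross-bedding ✓; sorting poor ✗; graded bedding ✓
(D) evaporite basin — accounts for every observation (cross-bedding by coarsening-upward → graded bedding → rounding low → cross-bedding)
(E) debris-flow fan — coarsening-upward ✗; rootlets ✓; cross-bedding ✓; sorting poor ✓; graded bedding ✓
(D) is the only candidate with no mismatches.

D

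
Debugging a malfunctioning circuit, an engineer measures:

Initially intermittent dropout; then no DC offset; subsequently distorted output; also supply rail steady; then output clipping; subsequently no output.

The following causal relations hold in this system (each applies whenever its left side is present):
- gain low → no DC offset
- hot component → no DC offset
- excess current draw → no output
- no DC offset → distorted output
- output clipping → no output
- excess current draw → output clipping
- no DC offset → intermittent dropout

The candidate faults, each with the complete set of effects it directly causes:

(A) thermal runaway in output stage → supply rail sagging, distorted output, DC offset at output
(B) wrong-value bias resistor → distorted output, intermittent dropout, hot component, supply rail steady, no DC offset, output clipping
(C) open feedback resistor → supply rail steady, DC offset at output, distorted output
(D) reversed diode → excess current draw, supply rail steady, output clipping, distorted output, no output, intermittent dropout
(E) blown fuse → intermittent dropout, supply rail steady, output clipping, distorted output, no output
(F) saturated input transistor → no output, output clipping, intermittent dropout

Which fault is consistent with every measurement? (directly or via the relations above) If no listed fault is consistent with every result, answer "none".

Per-candidate check:
(A) thermal runaway in output stage — fails on intermittent dropout, no DC offset, supply rail steady, output clipping, no output (predicts DC offset at output, not no DC offset; predicts supply rail sagging, not supply rail steady)
(B) wrong-value bias resistor — intermittent dropout ✓; no DC offset ✓; distorted output ✓; supply rail steady ✓; output clipping ✓; no output ✓ (via output clipping → no output)
(C) open feedback resistor — fails on intermittent dropout, no DC offset, output clipping, no output (predicts DC offset at output, not no DC offset)
(D) reversed diode — intermittent dropout ✓; no DC offset ✗; distorted output ✓; supply rail steady ✓; output clipping ✓; no output ✓
(E) blown fuse — intermittent dropout ✓; no DC offset ✗; distorted output ✓; supply rail steady ✓; output clipping ✓; no output ✓
(F) saturated input transistor — does not account for no DC offset, distorted output, supply rail steady
(B) is the only candidate with no mismatches.

B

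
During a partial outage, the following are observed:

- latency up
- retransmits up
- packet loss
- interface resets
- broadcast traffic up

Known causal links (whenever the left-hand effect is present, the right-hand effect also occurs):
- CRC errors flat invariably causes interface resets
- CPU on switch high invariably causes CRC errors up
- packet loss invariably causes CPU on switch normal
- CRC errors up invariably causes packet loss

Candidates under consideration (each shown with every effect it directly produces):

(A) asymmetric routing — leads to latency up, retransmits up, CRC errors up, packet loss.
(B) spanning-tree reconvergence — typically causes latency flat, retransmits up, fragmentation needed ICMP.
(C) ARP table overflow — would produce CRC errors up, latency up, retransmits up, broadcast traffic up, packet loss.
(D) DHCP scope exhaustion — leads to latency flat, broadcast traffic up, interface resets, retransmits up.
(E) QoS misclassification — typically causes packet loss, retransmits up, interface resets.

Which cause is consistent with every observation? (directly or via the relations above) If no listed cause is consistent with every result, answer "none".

none

For each candidate, compare predicted effects to what was observed:
(A) asymmetric routing — latency up yes; retransmits up yes; packet loss yes; interface resets NO; broadcast traffic up NO
(B) spanning-tree reconvergence — fails on latency up, packet loss, interface resets, broadcast traffic up (predicts latency flat, not latency up)
(C) ARP table overflow — does not account for interface resets
(D) DHCP scope exhaustion — latency up NO; retransmits up yes; packet loss NO; interface resets yes; broadcast traffic up yes
(E) QoS misclassification — does not account for latency up, broadcast traffic up
Every candidate fails on at least one observation.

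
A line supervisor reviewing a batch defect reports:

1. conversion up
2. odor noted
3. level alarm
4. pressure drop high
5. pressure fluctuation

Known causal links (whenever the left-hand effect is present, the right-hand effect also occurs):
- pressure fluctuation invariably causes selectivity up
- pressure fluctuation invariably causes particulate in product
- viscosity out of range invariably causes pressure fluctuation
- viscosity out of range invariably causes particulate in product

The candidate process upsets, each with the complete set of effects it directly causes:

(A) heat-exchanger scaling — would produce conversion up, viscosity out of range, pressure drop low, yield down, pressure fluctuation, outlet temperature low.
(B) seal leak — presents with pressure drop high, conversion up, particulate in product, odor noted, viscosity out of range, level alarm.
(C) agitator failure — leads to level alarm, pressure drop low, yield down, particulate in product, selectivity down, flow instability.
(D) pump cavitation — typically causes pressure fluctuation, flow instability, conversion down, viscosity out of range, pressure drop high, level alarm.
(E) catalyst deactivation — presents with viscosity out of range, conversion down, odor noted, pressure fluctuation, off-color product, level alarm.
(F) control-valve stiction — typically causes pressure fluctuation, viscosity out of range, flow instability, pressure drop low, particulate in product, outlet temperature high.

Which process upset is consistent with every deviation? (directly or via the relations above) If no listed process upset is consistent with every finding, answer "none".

B

For each candidate, compare predicted effects to what was observed:
(A) heat-exchanger scaling — fails on odor noted, level alarm, pressure drop high (predicts pressure drop low, not pressure drop high)
(B) seal leak — accounts for every observation (pressure fluctuation through viscosity out of range → pressure fluctuation)
(C) agitator failure — fails on conversion up, odor noted, pressure drop high, pressure fluctuation (predicts pressure drop low, not pressure drop high)
(D) pump cavitation — conversion up ✗; odor noted ✗; level alarm ✓; pressure drop high ✓; pressure fluctuation ✓
(E) catalyst deactivation — conversion up ✗; odor noted ✓; level alarm ✓; pressure drop high ✗; pressure fluctuation ✓
(F) control-valve stiction — conversion up ✗; odor noted ✗; level alarm ✗; pressure drop high ✗; pressure fluctuation ✓
Only (B) is consistent with every observation.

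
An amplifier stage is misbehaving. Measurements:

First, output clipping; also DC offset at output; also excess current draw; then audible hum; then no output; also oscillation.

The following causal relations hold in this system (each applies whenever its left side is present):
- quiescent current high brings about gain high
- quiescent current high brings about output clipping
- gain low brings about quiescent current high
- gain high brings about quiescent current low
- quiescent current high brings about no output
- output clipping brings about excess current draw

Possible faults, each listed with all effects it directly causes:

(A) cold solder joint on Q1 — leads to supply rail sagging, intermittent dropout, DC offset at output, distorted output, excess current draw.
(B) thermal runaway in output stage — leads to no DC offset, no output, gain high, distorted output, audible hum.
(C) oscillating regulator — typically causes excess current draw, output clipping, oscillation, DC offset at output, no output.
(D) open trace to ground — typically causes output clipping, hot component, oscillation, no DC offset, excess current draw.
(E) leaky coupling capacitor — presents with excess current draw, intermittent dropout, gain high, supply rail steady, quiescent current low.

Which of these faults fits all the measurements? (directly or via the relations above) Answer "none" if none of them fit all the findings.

none

Testing each hypothesis:
(A) cold solder joint on Q1 — output clipping ✗; DC offset at output ✓; excess current draw ✓; audible hum ✗; no output ✗; oscillation ✗
(B) thermal runaway in output stage — output clipping ✗; DC offset at output ✗; excess current draw ✗; audible hum ✓; no output ✓; oscillation ✗
(C) oscillating regulator — output clipping ✓; DC offset at output ✓; excess current draw ✓; audible hum ✗; no output ✓; oscillation ✓
(D) open trace to ground — fails on DC offset at output, audible hum, no output (predicts no DC offset, not DC offset at output)
(E) leaky coupling capacitor — does not account for output clipping, DC offset at output, audible hum, no output, oscillation
None of the listed candidates fits everything.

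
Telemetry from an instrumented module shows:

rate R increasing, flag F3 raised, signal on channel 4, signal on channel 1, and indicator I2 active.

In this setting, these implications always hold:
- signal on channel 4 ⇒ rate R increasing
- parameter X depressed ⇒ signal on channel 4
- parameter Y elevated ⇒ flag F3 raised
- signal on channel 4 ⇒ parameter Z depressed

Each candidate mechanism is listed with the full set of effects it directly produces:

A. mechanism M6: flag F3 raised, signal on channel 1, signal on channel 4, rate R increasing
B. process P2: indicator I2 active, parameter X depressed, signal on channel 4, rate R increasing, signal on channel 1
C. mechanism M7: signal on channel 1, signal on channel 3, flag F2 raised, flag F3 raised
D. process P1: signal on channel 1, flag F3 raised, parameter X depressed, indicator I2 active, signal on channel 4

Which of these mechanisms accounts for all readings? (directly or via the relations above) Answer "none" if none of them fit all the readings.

Per-candidate check:
(A) mechanism M6 — rate R increasing match; flag F3 raised match; signal on channel 4 match; signal on channel 1 match; indicator I2 active miss
(B) process P2 — rate R increasing match; flag F3 raised miss; signal on channel 4 match; signal on channel 1 match; indicator I2 active match
(C) mechanism M7 — does not account for rate R increasing, signal on channel 4, indicator I2 active
(D) process P1 — accounts for every observation (rate R increasing through signal on channel 4 → rate R increasing)
(D) alone accounts for all the evidence.

D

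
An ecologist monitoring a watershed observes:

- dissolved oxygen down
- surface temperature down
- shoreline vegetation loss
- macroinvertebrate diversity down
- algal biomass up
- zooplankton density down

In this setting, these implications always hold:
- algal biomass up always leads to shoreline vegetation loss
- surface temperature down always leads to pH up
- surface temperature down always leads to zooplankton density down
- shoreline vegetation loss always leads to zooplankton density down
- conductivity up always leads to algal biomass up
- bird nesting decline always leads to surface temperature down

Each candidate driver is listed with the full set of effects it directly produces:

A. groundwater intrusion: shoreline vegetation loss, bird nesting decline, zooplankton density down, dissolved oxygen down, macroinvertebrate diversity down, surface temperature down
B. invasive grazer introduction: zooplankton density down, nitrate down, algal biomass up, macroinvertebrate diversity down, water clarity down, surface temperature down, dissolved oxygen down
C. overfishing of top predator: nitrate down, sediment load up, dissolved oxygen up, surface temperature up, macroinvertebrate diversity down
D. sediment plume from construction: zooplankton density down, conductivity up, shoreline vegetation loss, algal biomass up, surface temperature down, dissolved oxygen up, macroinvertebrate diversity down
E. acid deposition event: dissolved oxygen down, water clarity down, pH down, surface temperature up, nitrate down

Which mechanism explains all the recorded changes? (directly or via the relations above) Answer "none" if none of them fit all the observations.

B

Testing each hypothesis:
(A) groundwater intrusion — dissolved oxygen down ✓; surface temperature down ✓; shoreline vegetation loss ✓; macroinvertebrate diversity down ✓; algal biomass up ✗; zooplankton density down ✓
(B) invasive grazer introduction — accounts for every observation (shoreline vegetation loss via algal biomass up → shoreline vegetation loss)
(C) overfishing of top predator — dissolved oxygen down ✗; surface temperature down ✗; shoreline vegetation loss ✗; macroinvertebrate diversity down ✓; algal biomass up ✗; zooplankton density down ✗
(D) sediment plume from construction — dissolved oxygen down ✗; surface temperature down ✓; shoreline vegetation loss ✓; macroinvertebrate diversity down ✓; algal biomass up ✓; zooplankton density down ✓
(E) acid deposition event — fails on surface temperature down, shoreline vegetation loss, macroinvertebrate diversity down, algal biomass up, zooplankton density down (predicts surface temperature up, not surface temperature down)
(B) alone accounts for all the evidence.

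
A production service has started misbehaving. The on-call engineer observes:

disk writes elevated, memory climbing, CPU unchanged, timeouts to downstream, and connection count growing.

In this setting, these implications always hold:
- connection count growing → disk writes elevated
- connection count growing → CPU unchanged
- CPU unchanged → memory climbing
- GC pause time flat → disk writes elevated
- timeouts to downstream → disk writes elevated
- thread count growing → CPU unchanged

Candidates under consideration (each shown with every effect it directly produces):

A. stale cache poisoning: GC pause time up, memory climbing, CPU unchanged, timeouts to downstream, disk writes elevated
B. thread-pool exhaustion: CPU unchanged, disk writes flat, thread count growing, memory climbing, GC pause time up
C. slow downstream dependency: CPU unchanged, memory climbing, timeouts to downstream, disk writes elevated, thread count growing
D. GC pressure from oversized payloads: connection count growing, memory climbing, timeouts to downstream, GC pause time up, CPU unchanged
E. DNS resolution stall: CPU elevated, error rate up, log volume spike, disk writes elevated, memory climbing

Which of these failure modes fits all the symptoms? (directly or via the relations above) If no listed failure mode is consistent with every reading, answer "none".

Checking each candidate against the observations:
(A) stale cache poisoning — disk writes elevated yes; memory climbing yes; CPU unchanged yes; timeouts to downstream yes; connection count growing NO
(B) thread-pool exhaustion — fails on disk writes elevated, timeouts to downstream, connection count growing (predicts disk writes flat, not disk writes elevated)
(C) slow downstream dependency — disk writes elevated yes; memory climbing yes; CPU unchanged yes; timeouts to downstream yes; connection count growing NO
(D) GC pressure from oversized payloads — disk writes elevated yes (via timeouts to downstream → disk writes elevated); memory climbing yes; CPU unchanged yes; timeouts to downstream yes; connection count growing yes
(E) DNS resolution stall — disk writes elevated yes; memory climbing yes; CPU unchanged NO; timeouts to downstream NO; connection count growing NO
(D) alone accounts for all the evidence.

D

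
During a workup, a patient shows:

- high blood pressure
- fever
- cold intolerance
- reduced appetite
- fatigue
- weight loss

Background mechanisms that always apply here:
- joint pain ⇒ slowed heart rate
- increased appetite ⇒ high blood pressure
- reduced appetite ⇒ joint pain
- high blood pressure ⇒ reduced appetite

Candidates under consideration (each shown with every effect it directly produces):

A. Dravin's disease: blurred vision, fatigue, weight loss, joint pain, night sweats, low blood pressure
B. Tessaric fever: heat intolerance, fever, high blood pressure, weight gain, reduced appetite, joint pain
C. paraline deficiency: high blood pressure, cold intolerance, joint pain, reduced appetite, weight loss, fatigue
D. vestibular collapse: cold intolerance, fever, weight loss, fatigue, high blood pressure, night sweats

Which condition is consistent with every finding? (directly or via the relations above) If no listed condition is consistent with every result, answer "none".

D

Checking each candidate against the observations:
(A) Dravin's disease — high blood pressure NO; fever NO; cold intolerance NO; reduced appetite NO; fatigue yes; weight loss yes
(B) Tessaric fever — fails on cold intolerance, fatigue, weight loss (predicts heat intolerance, not cold intolerance; predicts weight gain, not weight loss)
(C) paraline deficiency — high blood pressure yes; fever NO; cold intolerance yes; reduced appetite yes; fatigue yes; weight loss yes
(D) vestibular collapse — high blood pressure yes; fever yes; cold intolerance yes; reduced appetite yes (via high blood pressure → reduced appetite); fatigue yes; weight loss yes
(D) alone accounts for all the evidence.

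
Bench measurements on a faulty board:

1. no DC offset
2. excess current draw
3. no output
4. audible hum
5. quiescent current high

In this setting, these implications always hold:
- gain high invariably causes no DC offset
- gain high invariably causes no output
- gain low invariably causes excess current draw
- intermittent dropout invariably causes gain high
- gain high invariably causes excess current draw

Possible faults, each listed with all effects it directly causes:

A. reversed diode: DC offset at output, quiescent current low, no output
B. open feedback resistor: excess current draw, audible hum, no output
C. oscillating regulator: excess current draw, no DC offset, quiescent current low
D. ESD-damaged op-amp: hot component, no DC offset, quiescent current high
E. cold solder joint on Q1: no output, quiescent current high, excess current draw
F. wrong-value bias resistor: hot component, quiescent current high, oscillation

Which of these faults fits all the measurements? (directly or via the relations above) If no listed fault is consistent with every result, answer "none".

For each candidate, compare predicted effects to what was observed:
(A) reversed diode — no DC offset -; excess current draw -; no output +; audible hum -; quiescent current high -
(B) open feedback resistor — does not account for no DC offset, quiescent current high
(C) oscillating regulator — no DC offset +; excess current draw +; no output -; audible hum -; quiescent current high -
(D) ESD-damaged op-amp — does not account for excess current draw, no output, audible hum
(E) cold solder joint on Q1 — does not account for no DC offset, audible hum
(F) wrong-value bias resistor — no DC offset -; excess current draw -; no output -; audible hum -; quiescent current high +
None of the listed candidates fits everything.

none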